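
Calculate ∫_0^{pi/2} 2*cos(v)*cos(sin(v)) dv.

2*sin(1)

Let u = sin(v), so du = cos(v) dv. When v = 0, u = 0; when v = pi/2, u = 1.
The integral becomes 2·∫ cos(u) du from 0 to 1, with antiderivative 2*sin(u).
Back in v: F(v) = 2*sin(sin(v)).
Then F(pi/2) - F(0) = (2*sin(1)) - (0) = 2*sin(1).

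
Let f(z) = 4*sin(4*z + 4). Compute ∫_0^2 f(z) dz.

-cos(12) + cos(4)

Let u = 4*z + 4, so du = 4 dz. When z = 0, u = 4; when z = 2, u = 12.
The integral becomes ∫ sin(u) du from 4 to 12, with antiderivative -cos(u).
Back in z: F(z) = -cos(4*z + 4).
Then F(2) - F(0) = (-cos(12)) - (-cos(4)) = -cos(12) + cos(4).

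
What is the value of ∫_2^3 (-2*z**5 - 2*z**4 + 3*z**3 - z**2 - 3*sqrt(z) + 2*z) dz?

-5173/20 - 6*sqrt(3) + 4*sqrt(2)

By the power rule, an antiderivative is F(z) = -z**6/3 - 2*z**5/5 + 3*z**4/4 - 2*z**(3/2) - z**3/3 + z**2.
Then F(3) - F(2) = (-5589/20 - 6*sqrt(3)) - (-104/5 - 4*sqrt(2)) = -5173/20 - 6*sqrt(3) + 4*sqrt(2).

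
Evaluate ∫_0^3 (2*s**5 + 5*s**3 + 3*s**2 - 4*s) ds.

1413/4

By the power rule, an antiderivative is F(s) = s**6/3 + 5*s**4/4 + s**3 - 2*s**2.
Then F(3) - F(0) = (1413/4) - (0) = 1413/4.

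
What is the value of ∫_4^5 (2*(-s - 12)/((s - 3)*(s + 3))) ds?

Factor the denominator: s**2 - 9 = (s + 3)(s - 3).
Partial fractions: 2*(-s - 12)/((s - 3)*(s + 3)) = 3/(s + 3) - 5/(s - 3).
An antiderivative is F(s) = -5*log(s - 3) + 3*log(s + 3).
Then F(5) - F(4) = (log(16)) - (3*log(7)) = -3*log(7) + 4*log(2).

-3*log(7) + 4*log(2)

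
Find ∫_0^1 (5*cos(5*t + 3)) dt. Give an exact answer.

Let u = 5*t + 3, so du = 5 dt. When t = 0, u = 3; when t = 1, u = 8.
The integral becomes ∫ cos(u) du from 3 to 8, with antiderivative sin(u).
Back in t: F(t) = sin(5*t + 3).
Then F(1) - F(0) = (sin(8)) - (sin(3)) = -sin(3) + sin(8).

-sin(3) + sin(8)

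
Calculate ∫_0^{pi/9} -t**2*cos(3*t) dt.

-pi/81 - sqrt(3)*pi**2/486 + sqrt(3)/27

Integrate by parts twice (u = t^2, dv = -cos(3*t) dt).
An antiderivative is F(t) = -t**2*sin(3*t)/3 - 2*t*cos(3*t)/9 + 2*sin(3*t)/27.
Then F(pi/9) - F(0) = (-pi/81 - sqrt(3)*pi**2/486 + sqrt(3)/27) - (0) = -pi/81 - sqrt(3)*pi**2/486 + sqrt(3)/27.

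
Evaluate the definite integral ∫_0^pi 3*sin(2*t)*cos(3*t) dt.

Use the identity sin(2*t)cos(3*t) = [sin(5*t) + sin(-t)]/2.
An antiderivative is F(t) = 3*cos(t)/2 - 3*cos(5*t)/10.
Then F(pi) - F(0) = (-6/5) - (6/5) = -12/5.

-12/5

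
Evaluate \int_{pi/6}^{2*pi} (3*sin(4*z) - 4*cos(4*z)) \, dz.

An antiderivative is F(z) = -sin(4*z) - 3*cos(4*z)/4.
Then F(2*pi) - F(pi/6) = (-3/4) - (3/8 - sqrt(3)/2) = -9/8 + sqrt(3)/2.

-9/8 + sqrt(3)/2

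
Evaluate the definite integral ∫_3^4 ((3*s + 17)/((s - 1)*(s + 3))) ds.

Factor the denominator: s**2 + 2*s - 3 = (s + 3)(s - 1).
Partial fractions: (3*s + 17)/((s - 1)*(s + 3)) = -2/(s + 3) + 5/(s - 1).
An antiderivative is F(s) = 5*log(s - 1) - 2*log(s + 3).
Then F(4) - F(3) = (-2*log(7) + 5*log(3)) - (log(8/9)) = -2*log(7) - 3*log(2) + 7*log(3).

-2*log(7) - 3*log(2) + 7*log(3)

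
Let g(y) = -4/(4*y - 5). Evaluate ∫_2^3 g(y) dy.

log(3/7)

An antiderivative is F(y) = -log(4*y - 5).
Then F(3) - F(2) = (-log(7)) - (-log(3)) = log(3/7).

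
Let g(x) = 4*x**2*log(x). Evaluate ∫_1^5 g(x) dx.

-496/9 + 500*log(5)/3

Integrate by parts once (u = ln x, dv = 4*x**2 dx).
An antiderivative is F(x) = 4*x**3*(3*log(x) - 1)/9.
Then F(5) - F(1) = (-500/9 + 500*log(5)/3) - (-4/9) = -496/9 + 500*log(5)/3.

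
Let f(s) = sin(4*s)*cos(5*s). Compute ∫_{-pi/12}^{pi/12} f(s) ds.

Use the identity sin(4*s)cos(5*s) = [sin(9*s) + sin(-s)]/2.
An antiderivative is F(s) = cos(s)/2 - cos(9*s)/18.
Then F(pi/12) - F(-pi/12) = (11*sqrt(2)/72 + sqrt(6)/8) - (11*sqrt(2)/72 + sqrt(6)/8) = 0.

0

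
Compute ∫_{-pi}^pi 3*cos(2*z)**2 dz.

3*pi

Use the identity cos^2(2*z) = (1 + cos(4*z))/2.
An antiderivative is F(z) = 3*z/2 + 3*sin(4*z)/8.
Then F(pi) - F(-pi) = (3*pi/2) - (-3*pi/2) = 3*pi.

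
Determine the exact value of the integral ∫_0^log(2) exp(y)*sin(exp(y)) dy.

-cos(2) + cos(1)

Let u = exp(y), so du = exp(y) dy. When y = 0, u = 1; when y = log(2), u = 2.
The integral becomes ∫ sin(u) du from 1 to 2, with antiderivative -cos(u).
Back in y: F(y) = -cos(exp(y)).
Then F(log(2)) - F(0) = (-cos(2)) - (-cos(1)) = -cos(2) + cos(1).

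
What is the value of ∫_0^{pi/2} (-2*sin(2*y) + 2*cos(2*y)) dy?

An antiderivative is F(y) = sin(2*y) + cos(2*y).
Then F(pi/2) - F(0) = (-1) - (1) = -2.

-2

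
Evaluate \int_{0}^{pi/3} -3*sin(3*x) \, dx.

-2

An antiderivative is F(x) = cos(3*x).
Then F(pi/3) - F(0) = (-1) - (1) = -2.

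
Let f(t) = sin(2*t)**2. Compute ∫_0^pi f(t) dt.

Use the identity sin^2(2*t) = (1 - cos(4*t))/2.
An antiderivative is F(t) = t/2 - sin(4*t)/8.
Then F(pi) - F(0) = (pi/2) - (0) = pi/2.

pi/2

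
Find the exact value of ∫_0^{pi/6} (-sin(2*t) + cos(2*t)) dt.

-1/4 + sqrt(3)/4

An antiderivative is F(t) = sin(2*t)/2 + cos(2*t)/2.
Then F(pi/6) - F(0) = (1/4 + sqrt(3)/4) - (1/2) = -1/4 + sqrt(3)/4.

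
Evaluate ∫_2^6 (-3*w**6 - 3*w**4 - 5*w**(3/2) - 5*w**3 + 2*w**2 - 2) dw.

By the power rule, an antiderivative is F(w) = -3*w**7/7 - 2*w**(5/2) - 3*w**5/5 - 5*w**4/4 + 2*w**3/3 - 2*w.
Then F(6) - F(2) = (-4414416/35 - 72*sqrt(6)) - (-9736/105 - 8*sqrt(2)) = -13233512/105 - 72*sqrt(6) + 8*sqrt(2).

-13233512/105 - 72*sqrt(6) + 8*sqrt(2)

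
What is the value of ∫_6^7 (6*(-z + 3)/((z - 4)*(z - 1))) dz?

-6*log(3) - 2*log(2) + 4*log(5)

Factor the denominator: z**2 - 5*z + 4 = (z - 1)(z - 4).
Partial fractions: 6*(-z + 3)/((z - 4)*(z - 1)) = -4/(z - 1) - 2/(z - 4).
An antiderivative is F(z) = -2*log(z - 4) - 4*log(z - 1).
Then F(7) - F(6) = (-6*log(3) - 4*log(2)) - (-4*log(5) - 2*log(2)) = -6*log(3) - 2*log(2) + 4*log(5).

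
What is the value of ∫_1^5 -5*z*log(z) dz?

Integrate by parts once (u = ln z, dv = -5*z dz).
An antiderivative is F(z) = -5*z**2*(2*log(z) - 1)/4.
Then F(5) - F(1) = (125/4 - 125*log(5)/2) - (5/4) = 30 - 125*log(5)/2.

30 - 125*log(5)/2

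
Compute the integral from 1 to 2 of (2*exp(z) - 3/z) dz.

An antiderivative is F(z) = 2*exp(z) - 3*log(z).
Then F(2) - F(1) = (-log(8) + 2*exp(2)) - (2*exp(1)) = -2*exp(1) - log(8) + 2*exp(2).

-2*exp(1) - log(8) + 2*exp(2)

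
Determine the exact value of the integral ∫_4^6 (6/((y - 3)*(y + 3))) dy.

log(7/3)

Factor the denominator: y**2 - 9 = (y + 3)(y - 3).
Partial fractions: 6/((y - 3)*(y + 3)) = -1/(y + 3) + 1/(y - 3).
An antiderivative is F(y) = log(y - 3) - log(y + 3).
Then F(6) - F(4) = (-log(3)) - (-log(7)) = log(7/3).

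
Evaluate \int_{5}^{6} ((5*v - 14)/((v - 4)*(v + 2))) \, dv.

Factor the denominator: v**2 - 2*v - 8 = (v + 2)(v - 4).
Partial fractions: (5*v - 14)/((v - 4)*(v + 2)) = 4/(v + 2) + 1/(v - 4).
An antiderivative is F(v) = log(v - 4) + 4*log(v + 2).
Then F(6) - F(5) = (13*log(2)) - (4*log(7)) = -4*log(7) + 13*log(2).

-4*log(7) + 13*log(2)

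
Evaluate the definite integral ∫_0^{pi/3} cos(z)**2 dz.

sqrt(3)/8 + pi/6

Use the identity cos^2(z) = (1 + cos(2*z))/2.
An antiderivative is F(z) = z/2 + sin(2*z)/4.
Then F(pi/3) - F(0) = (sqrt(3)/8 + pi/6) - (0) = sqrt(3)/8 + pi/6.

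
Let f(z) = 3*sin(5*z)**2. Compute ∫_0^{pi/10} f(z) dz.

Use the identity sin^2(5*z) = (1 - cos(10*z))/2.
An antiderivative is F(z) = 3*z/2 - 3*sin(10*z)/20.
Then F(pi/10) - F(0) = (3*pi/20) - (0) = 3*pi/20.

3*pi/20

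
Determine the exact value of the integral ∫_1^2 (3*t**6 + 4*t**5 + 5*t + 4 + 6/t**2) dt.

By the power rule, an antiderivative is F(t) = 3*t**7/7 + 2*t**6/3 + 5*t**2/2 + 4*t - 6/t.
Then F(2) - F(1) = (2363/21) - (67/42) = 1553/14.

1553/14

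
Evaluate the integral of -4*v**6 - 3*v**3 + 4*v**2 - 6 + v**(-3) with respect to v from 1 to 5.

By the power rule, an antiderivative is F(v) = -4*v**7/7 - 3*v**4/4 + 4*v**3/3 - 6*v - 1/(2*v**2).
Then F(5) - F(1) = (-94447417/2100) - (-545/84) = -23608448/525.

-23608448/525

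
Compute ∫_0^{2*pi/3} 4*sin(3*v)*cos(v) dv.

9/4

Use the identity sin(3*v)cos(v) = [sin(4*v) + sin(2*v)]/2.
An antiderivative is F(v) = -cos(2*v) - cos(4*v)/2.
Then F(2*pi/3) - F(0) = (3/4) - (-3/2) = 9/4.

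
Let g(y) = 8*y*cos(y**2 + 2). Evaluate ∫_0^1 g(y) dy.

Let u = y**2 + 2, so du = 2*y dy. When y = 0, u = 2; when y = 1, u = 3.
The integral becomes 4·∫ cos(u) du from 2 to 3, with antiderivative 4*sin(u).
Back in y: F(y) = 4*sin(y**2 + 2).
Then F(1) - F(0) = (4*sin(3)) - (4*sin(2)) = -4*sin(2) + 4*sin(3).

-4*sin(2) + 4*sin(3)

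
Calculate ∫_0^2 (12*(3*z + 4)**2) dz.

1248

Let u = 3*z + 4, so du = 3 dz. When z = 0, u = 4; when z = 2, u = 10.
The integral becomes 4·∫ u**2 du from 4 to 10, with antiderivative 4*u**3/3.
Back in z: F(z) = 4*(3*z + 4)**3/3.
Then F(2) - F(0) = (4000/3) - (256/3) = 1248.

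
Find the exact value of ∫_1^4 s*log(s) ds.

Integrate by parts once (u = ln s, dv = s ds).
An antiderivative is F(s) = s**2*(2*log(s) - 1)/4.
Then F(4) - F(1) = (-4 + 16*log(2)) - (-1/4) = -15/4 + 16*log(2).

-15/4 + 16*log(2)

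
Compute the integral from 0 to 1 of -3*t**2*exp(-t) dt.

Integrate by parts twice (u = t^2, dv = -3*exp(-t) dt).
An antiderivative is F(t) = (3*t**2 + 6*t + 6)*exp(-t).
Then F(1) - F(0) = (15*exp(-1)) - (6) = -6 + 15*exp(-1).

-6 + 15*exp(-1)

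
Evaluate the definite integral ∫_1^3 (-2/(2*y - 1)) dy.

An antiderivative is F(y) = -log(2*y - 1).
Then F(3) - F(1) = (-log(5)) - (0) = -log(5).

-log(5)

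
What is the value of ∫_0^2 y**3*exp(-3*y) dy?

Integrate by parts 3 times (u = y^3, dv = exp(-3*y) dy).
An antiderivative is F(y) = (-9*y**3 - 9*y**2 - 6*y - 2)*exp(-3*y)/27.
Then F(2) - F(0) = (-122*exp(-6)/27) - (-2/27) = 2/27 - 122*exp(-6)/27.

2/27 - 122*exp(-6)/27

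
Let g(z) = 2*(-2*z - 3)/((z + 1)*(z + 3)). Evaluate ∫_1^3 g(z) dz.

log(4/27)

Factor the denominator: z**2 + 4*z + 3 = (z + 3)(z + 1).
Partial fractions: 2*(-2*z - 3)/((z + 1)*(z + 3)) = -3/(z + 3) - 1/(z + 1).
An antiderivative is F(z) = -log(z + 1) - 3*log(z + 3).
Then F(3) - F(1) = (-5*log(2) - 3*log(3)) - (-7*log(2)) = log(4/27).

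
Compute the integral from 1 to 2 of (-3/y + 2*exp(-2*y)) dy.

An antiderivative is F(y) = -3*log(y) - exp(-2*y).
Then F(2) - F(1) = (-3*log(2) - exp(-4)) - (-exp(-2)) = -3*log(2) - exp(-4) + exp(-2).

-3*log(2) - exp(-4) + exp(-2)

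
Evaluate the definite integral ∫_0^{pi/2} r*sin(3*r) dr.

-1/9

Integrate by parts once (u = r, dv = sin(3*r) dr).
An antiderivative is F(r) = -r*cos(3*r)/3 + sin(3*r)/9.
Then F(pi/2) - F(0) = (-1/9) - (0) = -1/9.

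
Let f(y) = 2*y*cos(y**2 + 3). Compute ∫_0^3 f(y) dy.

Let u = y**2 + 3, so du = 2*y dy. When y = 0, u = 3; when y = 3, u = 12.
The integral becomes ∫ cos(u) du from 3 to 12, with antiderivative sin(u).
Back in y: F(y) = sin(y**2 + 3).
Then F(3) - F(0) = (sin(12)) - (sin(3)) = sin(12) - sin(3).

sin(12) - sin(3)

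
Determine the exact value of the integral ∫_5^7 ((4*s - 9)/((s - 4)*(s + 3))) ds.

-6*log(2) + log(3) + 3*log(5)

Factor the denominator: s**2 - s - 12 = (s + 3)(s - 4).
Partial fractions: (4*s - 9)/((s - 4)*(s + 3)) = 3/(s + 3) + 1/(s - 4).
An antiderivative is F(s) = log(s - 4) + 3*log(s + 3).
Then F(7) - F(5) = (log(3) + 3*log(2) + 3*log(5)) - (9*log(2)) = -6*log(2) + log(3) + 3*log(5).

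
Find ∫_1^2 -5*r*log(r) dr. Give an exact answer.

15/4 - 10*log(2)

Integrate by parts once (u = ln r, dv = -5*r dr).
An antiderivative is F(r) = -5*r**2*(2*log(r) - 1)/4.
Then F(2) - F(1) = (5 - 10*log(2)) - (5/4) = 15/4 - 10*log(2).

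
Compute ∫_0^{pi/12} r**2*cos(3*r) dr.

sqrt(2)*(-32 + pi**2 + 8*pi)/864

Integrate by parts twice (u = r^2, dv = cos(3*r) dr).
An antiderivative is F(r) = r**2*sin(3*r)/3 + 2*r*cos(3*r)/9 - 2*sin(3*r)/27.
Then F(pi/12) - F(0) = (sqrt(2)*(-32 + pi**2 + 8*pi)/864) - (0) = sqrt(2)*(-32 + pi**2 + 8*pi)/864.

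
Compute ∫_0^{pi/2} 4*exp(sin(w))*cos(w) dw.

Let u = sin(w), so du = cos(w) dw. When w = 0, u = 0; when w = pi/2, u = 1.
The integral becomes 4·∫ exp(u) du from 0 to 1, with antiderivative 4*exp(u).
Back in w: F(w) = 4*exp(sin(w)).
Then F(pi/2) - F(0) = (4*E) - (4) = -4 + 4*E.

-4 + 4*E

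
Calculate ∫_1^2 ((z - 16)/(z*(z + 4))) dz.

-5*log(5) + log(2) + 5*log(3)

Factor the denominator: z**2 + 4*z = (z + 4)z.
Partial fractions: (z - 16)/(z*(z + 4)) = 5/(z + 4) - 4/z.
An antiderivative is F(z) = -4*log(z) + 5*log(z + 4).
Then F(2) - F(1) = (log(2) + 5*log(3)) - (5*log(5)) = -5*log(5) + log(2) + 5*log(3).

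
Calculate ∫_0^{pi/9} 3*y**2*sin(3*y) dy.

Integrate by parts twice (u = y^2, dv = 3*sin(3*y) dy).
An antiderivative is F(y) = -y**2*cos(3*y) + 2*y*sin(3*y)/3 + 2*cos(3*y)/9.
Then F(pi/9) - F(0) = (-pi**2/162 + 1/9 + sqrt(3)*pi/27) - (2/9) = -1/9 - pi**2/162 + sqrt(3)*pi/27.

-1/9 - pi**2/162 + sqrt(3)*pi/27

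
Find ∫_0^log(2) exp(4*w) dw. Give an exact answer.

15/4

Let u = exp(w), so du = exp(w) dw. When w = 0, u = 1; when w = log(2), u = 2.
The integral becomes ∫ u**3 du from 1 to 2, with antiderivative u**4/4.
Back in w: F(w) = exp(4*w)/4.
Then F(log(2)) - F(0) = (4) - (1/4) = 15/4.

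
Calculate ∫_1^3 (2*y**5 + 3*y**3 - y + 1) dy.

By the power rule, an antiderivative is F(y) = y**6/3 + 3*y**4/4 - y**2/2 + y.
Then F(3) - F(1) = (1209/4) - (19/12) = 902/3.

902/3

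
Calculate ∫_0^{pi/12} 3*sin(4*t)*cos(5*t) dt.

Use the identity sin(4*t)cos(5*t) = [sin(9*t) + sin(-t)]/2.
An antiderivative is F(t) = 3*cos(t)/2 - cos(9*t)/6.
Then F(pi/12) - F(0) = (11*sqrt(2)/24 + 3*sqrt(6)/8) - (4/3) = -4/3 + 11*sqrt(2)/24 + 3*sqrt(6)/8.

-4/3 + 11*sqrt(2)/24 + 3*sqrt(6)/8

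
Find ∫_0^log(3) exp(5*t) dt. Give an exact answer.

242/5

Let u = exp(t), so du = exp(t) dt. When t = 0, u = 1; when t = log(3), u = 3.
The integral becomes ∫ u**4 du from 1 to 3, with antiderivative u**5/5.
Back in t: F(t) = exp(5*t)/5.
Then F(log(3)) - F(0) = (243/5) - (1/5) = 242/5.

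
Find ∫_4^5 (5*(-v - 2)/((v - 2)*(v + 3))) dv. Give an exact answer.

log(14/81)

Factor the denominator: v**2 + v - 6 = (v + 3)(v - 2).
Partial fractions: 5*(-v - 2)/((v - 2)*(v + 3)) = -1/(v + 3) - 4/(v - 2).
An antiderivative is F(v) = -4*log(v - 2) - log(v + 3).
Then F(5) - F(4) = (-4*log(3) - 3*log(2)) - (-4*log(2) - log(7)) = log(14/81).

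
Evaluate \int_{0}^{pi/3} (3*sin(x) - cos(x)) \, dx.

An antiderivative is F(x) = -sin(x) - 3*cos(x).
Then F(pi/3) - F(0) = (-3/2 - sqrt(3)/2) - (-3) = 3/2 - sqrt(3)/2.

3/2 - sqrt(3)/2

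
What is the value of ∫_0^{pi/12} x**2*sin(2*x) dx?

-1/4 - sqrt(3)*pi**2/576 + pi/48 + sqrt(3)/8

Integrate by parts twice (u = x^2, dv = sin(2*x) dx).
An antiderivative is F(x) = -x**2*cos(2*x)/2 + x*sin(2*x)/2 + cos(2*x)/4.
Then F(pi/12) - F(0) = (-sqrt(3)*pi**2/576 + pi/48 + sqrt(3)/8) - (1/4) = -1/4 - sqrt(3)*pi**2/576 + pi/48 + sqrt(3)/8.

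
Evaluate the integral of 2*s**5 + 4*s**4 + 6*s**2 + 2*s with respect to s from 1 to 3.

By the power rule, an antiderivative is F(s) = s**6/3 + 4*s**5/5 + 2*s**3 + s**2.
Then F(3) - F(1) = (2502/5) - (62/15) = 7444/15.

7444/15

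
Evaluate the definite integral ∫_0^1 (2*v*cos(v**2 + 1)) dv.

-sin(1) + sin(2)

Let u = v**2 + 1, so du = 2*v dv. When v = 0, u = 1; when v = 1, u = 2.
The integral becomes ∫ cos(u) du from 1 to 2, with antiderivative sin(u).
Back in v: F(v) = sin(v**2 + 1).
Then F(1) - F(0) = (sin(2)) - (sin(1)) = -sin(1) + sin(2).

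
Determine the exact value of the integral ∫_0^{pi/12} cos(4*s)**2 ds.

sqrt(3)/32 + pi/24

Use the identity cos^2(4*s) = (1 + cos(8*s))/2.
An antiderivative is F(s) = s/2 + sin(8*s)/16.
Then F(pi/12) - F(0) = (sqrt(3)/32 + pi/24) - (0) = sqrt(3)/32 + pi/24.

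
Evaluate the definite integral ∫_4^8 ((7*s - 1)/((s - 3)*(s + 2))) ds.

-3*log(3) + 7*log(5)

Factor the denominator: s**2 - s - 6 = (s + 2)(s - 3).
Partial fractions: (7*s - 1)/((s - 3)*(s + 2)) = 3/(s + 2) + 4/(s - 3).
An antiderivative is F(s) = 4*log(s - 3) + 3*log(s + 2).
Then F(8) - F(4) = (3*log(2) + 7*log(5)) - (3*log(2) + 3*log(3)) = -3*log(3) + 7*log(5).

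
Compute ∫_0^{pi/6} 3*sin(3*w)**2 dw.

pi/4

Use the identity sin^2(3*w) = (1 - cos(6*w))/2.
An antiderivative is F(w) = 3*w/2 - sin(6*w)/4.
Then F(pi/6) - F(0) = (pi/4) - (0) = pi/4.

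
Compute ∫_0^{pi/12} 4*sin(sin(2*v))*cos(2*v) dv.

2 - 2*cos(1/2)

Let u = sin(2*v), so du = 2*cos(2*v) dv. When v = 0, u = 0; when v = pi/12, u = 1/2.
The integral becomes 2·∫ sin(u) du from 0 to 1/2, with antiderivative -2*cos(u).
Back in v: F(v) = -2*cos(sin(2*v)).
Then F(pi/12) - F(0) = (-2*cos(1/2)) - (-2) = 2 - 2*cos(1/2).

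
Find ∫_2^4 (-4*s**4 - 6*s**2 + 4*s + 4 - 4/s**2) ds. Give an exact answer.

By the power rule, an antiderivative is F(s) = -4*s**5/5 - 2*s**3 + 2*s**2 + 4*s + 4/s.
Then F(4) - F(2) = (-4491/5) - (-118/5) = -4373/5.

-4373/5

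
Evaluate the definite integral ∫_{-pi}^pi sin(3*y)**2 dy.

Use the identity sin^2(3*y) = (1 - cos(6*y))/2.
An antiderivative is F(y) = y/2 - sin(6*y)/12.
Then F(pi) - F(-pi) = (pi/2) - (-pi/2) = pi.

pi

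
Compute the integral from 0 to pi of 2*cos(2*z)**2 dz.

pi

Use the identity cos^2(2*z) = (1 + cos(4*z))/2.
An antiderivative is F(z) = z + sin(4*z)/4.
Then F(pi) - F(0) = (pi) - (0) = pi.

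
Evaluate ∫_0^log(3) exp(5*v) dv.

242/5

Let u = exp(v), so du = exp(v) dv. When v = 0, u = 1; when v = log(3), u = 3.
The integral becomes ∫ u**4 du from 1 to 3, with antiderivative u**5/5.
Back in v: F(v) = exp(5*v)/5.
Then F(log(3)) - F(0) = (243/5) - (1/5) = 242/5.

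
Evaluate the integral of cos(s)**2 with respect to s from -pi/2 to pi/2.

Use the identity cos^2(s) = (1 + cos(2*s))/2.
An antiderivative is F(s) = s/2 + sin(2*s)/4.
Then F(pi/2) - F(-pi/2) = (pi/4) - (-pi/4) = pi/2.

pi/2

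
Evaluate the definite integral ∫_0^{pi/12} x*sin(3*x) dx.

sqrt(2)*(4 - pi)/72

Integrate by parts once (u = x, dv = sin(3*x) dx).
An antiderivative is F(x) = -x*cos(3*x)/3 + sin(3*x)/9.
Then F(pi/12) - F(0) = (sqrt(2)*(4 - pi)/72) - (0) = sqrt(2)*(4 - pi)/72.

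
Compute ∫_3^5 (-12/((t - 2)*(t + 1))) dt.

-log(16)

Factor the denominator: t**2 - t - 2 = (t + 1)(t - 2).
Partial fractions: -12/((t - 2)*(t + 1)) = 4/(t + 1) - 4/(t - 2).
An antiderivative is F(t) = -4*log(t - 2) + 4*log(t + 1).
Then F(5) - F(3) = (log(16)) - (8*log(2)) = -log(16).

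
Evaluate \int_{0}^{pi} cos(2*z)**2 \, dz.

pi/2

Use the identity cos^2(2*z) = (1 + cos(4*z))/2.
An antiderivative is F(z) = z/2 + sin(4*z)/8.
Then F(pi) - F(0) = (pi/2) - (0) = pi/2.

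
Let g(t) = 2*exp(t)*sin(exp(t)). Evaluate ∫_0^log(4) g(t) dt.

Let u = exp(t), so du = exp(t) dt. When t = 0, u = 1; when t = log(4), u = 4.
The integral becomes 2·∫ sin(u) du from 1 to 4, with antiderivative -2*cos(u).
Back in t: F(t) = -2*cos(exp(t)).
Then F(log(4)) - F(0) = (-2*cos(4)) - (-2*cos(1)) = 2*cos(1) - 2*cos(4).

2*cos(1) - 2*cos(4)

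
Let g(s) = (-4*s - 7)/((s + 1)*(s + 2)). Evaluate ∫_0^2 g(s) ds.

Factor the denominator: s**2 + 3*s + 2 = (s + 2)(s + 1).
Partial fractions: (-4*s - 7)/((s + 1)*(s + 2)) = -1/(s + 2) - 3/(s + 1).
An antiderivative is F(s) = -3*log(s + 1) - log(s + 2).
Then F(2) - F(0) = (-3*log(3) - 2*log(2)) - (-log(2)) = -log(54).

-log(54)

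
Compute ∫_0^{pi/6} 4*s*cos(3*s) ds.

Integrate by parts once (u = s, dv = 4*cos(3*s) ds).
An antiderivative is F(s) = 4*s*sin(3*s)/3 + 4*cos(3*s)/9.
Then F(pi/6) - F(0) = (2*pi/9) - (4/9) = -4/9 + 2*pi/9.

-4/9 + 2*pi/9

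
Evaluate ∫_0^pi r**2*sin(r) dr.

-4 + pi**2

Integrate by parts twice (u = r^2, dv = sin(r) dr).
An antiderivative is F(r) = -r**2*cos(r) + 2*r*sin(r) + 2*cos(r).
Then F(pi) - F(0) = (-2 + pi**2) - (2) = -4 + pi**2.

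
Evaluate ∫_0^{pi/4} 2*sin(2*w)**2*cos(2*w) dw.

Let u = sin(2*w), so du = 2*cos(2*w) dw. When w = 0, u = 0; when w = pi/4, u = 1.
The integral becomes ∫ u**2 du from 0 to 1, with antiderivative u**3/3.
Back in w: F(w) = sin(2*w)**3/3.
Then F(pi/4) - F(0) = (1/3) - (0) = 1/3.

1/3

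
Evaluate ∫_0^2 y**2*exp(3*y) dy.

Integrate by parts twice (u = y^2, dv = exp(3*y) dy).
An antiderivative is F(y) = (9*y**2 - 6*y + 2)*exp(3*y)/27.
Then F(2) - F(0) = (26*exp(6)/27) - (2/27) = -2/27 + 26*exp(6)/27.

-2/27 + 26*exp(6)/27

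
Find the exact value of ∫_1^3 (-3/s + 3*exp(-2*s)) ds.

An antiderivative is F(s) = -3*log(s) - 3*exp(-2*s)/2.
Then F(3) - F(1) = (-3*log(3) - 3*exp(-6)/2) - (-3*exp(-2)/2) = -3*log(3) - 3*exp(-6)/2 + 3*exp(-2)/2.

-3*log(3) - 3*exp(-6)/2 + 3*exp(-2)/2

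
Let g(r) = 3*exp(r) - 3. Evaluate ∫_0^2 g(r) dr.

An antiderivative is F(r) = -3*r + 3*exp(r).
Then F(2) - F(0) = (-6 + 3*exp(2)) - (3) = -9 + 3*exp(2).

-9 + 3*exp(2)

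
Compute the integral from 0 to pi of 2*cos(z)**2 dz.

pi

Use the identity cos^2(z) = (1 + cos(2*z))/2.
An antiderivative is F(z) = z + sin(2*z)/2.
Then F(pi) - F(0) = (pi) - (0) = pi.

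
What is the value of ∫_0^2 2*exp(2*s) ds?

An antiderivative is F(s) = exp(2*s).
Then F(2) - F(0) = (exp(4)) - (1) = -1 + exp(4).

-1 + exp(4)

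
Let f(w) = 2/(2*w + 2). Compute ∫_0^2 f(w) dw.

log(3)

Let u = 2*w + 2, so du = 2 dw. When w = 0, u = 2; when w = 2, u = 6.
The integral becomes ∫ 1/u du from 2 to 6, with antiderivative log(u).
Back in w: F(w) = log(2*w + 2).
Then F(2) - F(0) = (log(6)) - (log(2)) = log(3).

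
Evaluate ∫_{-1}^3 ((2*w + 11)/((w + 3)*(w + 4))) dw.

-3*log(7) + 8*log(3)

Factor the denominator: w**2 + 7*w + 12 = (w + 4)(w + 3).
Partial fractions: (2*w + 11)/((w + 3)*(w + 4)) = -3/(w + 4) + 5/(w + 3).
An antiderivative is F(w) = 5*log(w + 3) - 3*log(w + 4).
Then F(3) - F(-1) = (-3*log(7) + 5*log(2) + 5*log(3)) - (log(32/27)) = -3*log(7) + 8*log(3).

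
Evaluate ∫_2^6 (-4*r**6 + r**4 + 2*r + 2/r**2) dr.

By the power rule, an antiderivative is F(r) = -4*r**7/7 + r**5/5 + r**2 - 2/r.
Then F(6) - F(2) = (-16629119/105) - (-2231/35) = -16622426/105.

-16622426/105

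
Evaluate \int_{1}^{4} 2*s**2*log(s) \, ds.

Integrate by parts once (u = ln s, dv = 2*s**2 ds).
An antiderivative is F(s) = 2*s**3*(3*log(s) - 1)/9.
Then F(4) - F(1) = (-128/9 + 256*log(2)/3) - (-2/9) = -14 + 256*log(2)/3.

-14 + 256*log(2)/3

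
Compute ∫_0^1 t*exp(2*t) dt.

Integrate by parts once (u = t, dv = exp(2*t) dt).
An antiderivative is F(t) = (2*t - 1)*exp(2*t)/4.
Then F(1) - F(0) = (exp(2)/4) - (-1/4) = 1/4 + exp(2)/4.

1/4 + exp(2)/4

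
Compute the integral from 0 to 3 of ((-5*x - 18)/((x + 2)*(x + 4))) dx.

Factor the denominator: x**2 + 6*x + 8 = (x + 4)(x + 2).
Partial fractions: (-5*x - 18)/((x + 2)*(x + 4)) = -1/(x + 4) - 4/(x + 2).
An antiderivative is F(x) = -4*log(x + 2) - log(x + 4).
Then F(3) - F(0) = (-4*log(5) - log(7)) - (-log(64)) = -4*log(5) - log(7) + 6*log(2).

-4*log(5) - log(7) + 6*log(2)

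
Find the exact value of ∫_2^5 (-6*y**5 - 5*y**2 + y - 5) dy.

By the power rule, an antiderivative is F(y) = -y**6 - 5*y**3/3 + y**2/2 - 5*y.
Then F(5) - F(2) = (-95075/6) - (-256/3) = -31521/2.

-31521/2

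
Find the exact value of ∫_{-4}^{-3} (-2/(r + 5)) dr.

-log(4)

An antiderivative is F(r) = -2*log(r + 5).
Then F(-3) - F(-4) = (-log(4)) - (0) = -log(4).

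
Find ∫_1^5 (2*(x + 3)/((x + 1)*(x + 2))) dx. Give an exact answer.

-2*log(7) + 6*log(3)

Factor the denominator: x**2 + 3*x + 2 = (x + 2)(x + 1).
Partial fractions: 2*(x + 3)/((x + 1)*(x + 2)) = -2/(x + 2) + 4/(x + 1).
An antiderivative is F(x) = 4*log(x + 1) - 2*log(x + 2).
Then F(5) - F(1) = (-2*log(7) + 4*log(2) + 4*log(3)) - (log(16/9)) = -2*log(7) + 6*log(3).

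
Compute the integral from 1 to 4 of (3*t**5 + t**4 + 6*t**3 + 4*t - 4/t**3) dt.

106509/40

By the power rule, an antiderivative is F(t) = t**6/2 + t**5/5 + 3*t**4/2 + 2*t**2 + 2/t**2.
Then F(4) - F(1) = (106757/40) - (31/5) = 106509/40.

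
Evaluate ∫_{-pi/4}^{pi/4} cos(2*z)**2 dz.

pi/4

Use the identity cos^2(2*z) = (1 + cos(4*z))/2.
An antiderivative is F(z) = z/2 + sin(4*z)/8.
Then F(pi/4) - F(-pi/4) = (pi/8) - (-pi/8) = pi/4.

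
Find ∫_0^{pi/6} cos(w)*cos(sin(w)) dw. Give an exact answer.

Let u = sin(w), so du = cos(w) dw. When w = 0, u = 0; when w = pi/6, u = 1/2.
The integral becomes ∫ cos(u) du from 0 to 1/2, with antiderivative sin(u).
Back in w: F(w) = sin(sin(w)).
Then F(pi/6) - F(0) = (sin(1/2)) - (0) = sin(1/2).

sin(1/2)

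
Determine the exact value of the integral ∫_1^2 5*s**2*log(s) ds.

-35/9 + 40*log(2)/3

Integrate by parts once (u = ln s, dv = 5*s**2 ds).
An antiderivative is F(s) = 5*s**3*(3*log(s) - 1)/9.
Then F(2) - F(1) = (-40/9 + 40*log(2)/3) - (-5/9) = -35/9 + 40*log(2)/3.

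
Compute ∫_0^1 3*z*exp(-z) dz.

3 - 6*exp(-1)

Integrate by parts once (u = z, dv = 3*exp(-z) dz).
An antiderivative is F(z) = (-3*z - 3)*exp(-z).
Then F(1) - F(0) = (-6*exp(-1)) - (-3) = 3 - 6*exp(-1).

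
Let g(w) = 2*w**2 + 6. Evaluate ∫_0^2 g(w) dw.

52/3

By the power rule, an antiderivative is F(w) = 2*w**3/3 + 6*w.
Then F(2) - F(0) = (52/3) - (0) = 52/3.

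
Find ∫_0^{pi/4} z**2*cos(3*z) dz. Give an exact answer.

sqrt(2)*(-24*pi - 32 + 9*pi**2)/864

Integrate by parts twice (u = z^2, dv = cos(3*z) dz).
An antiderivative is F(z) = z**2*sin(3*z)/3 + 2*z*cos(3*z)/9 - 2*sin(3*z)/27.
Then F(pi/4) - F(0) = (sqrt(2)*(-24*pi - 32 + 9*pi**2)/864) - (0) = sqrt(2)*(-24*pi - 32 + 9*pi**2)/864.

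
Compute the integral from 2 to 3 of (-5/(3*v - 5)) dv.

An antiderivative is F(v) = -5*log(3*v - 5)/3.
Then F(3) - F(2) = (-10*log(2)/3) - (0) = -10*log(2)/3.

-10*log(2)/3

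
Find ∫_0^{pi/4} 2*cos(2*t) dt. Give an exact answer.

An antiderivative is F(t) = sin(2*t).
Then F(pi/4) - F(0) = (1) - (0) = 1.

1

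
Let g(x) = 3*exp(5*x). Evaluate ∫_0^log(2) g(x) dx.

Let u = exp(x), so du = exp(x) dx. When x = 0, u = 1; when x = log(2), u = 2.
The integral becomes 3·∫ u**4 du from 1 to 2, with antiderivative 3*u**5/5.
Back in x: F(x) = 3*exp(5*x)/5.
Then F(log(2)) - F(0) = (96/5) - (3/5) = 93/5.

93/5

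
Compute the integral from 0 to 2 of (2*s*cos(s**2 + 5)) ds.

Let u = s**2 + 5, so du = 2*s ds. When s = 0, u = 5; when s = 2, u = 9.
The integral becomes ∫ cos(u) du from 5 to 9, with antiderivative sin(u).
Back in s: F(s) = sin(s**2 + 5).
Then F(2) - F(0) = (sin(9)) - (sin(5)) = sin(9) - sin(5).

sin(9) - sin(5)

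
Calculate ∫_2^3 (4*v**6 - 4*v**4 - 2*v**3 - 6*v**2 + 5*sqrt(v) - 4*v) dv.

By the power rule, an antiderivative is F(v) = 4*v**7/7 - 4*v**5/5 - v**4/2 + 10*v**(3/2)/3 - 2*v**3 - 2*v**2.
Then F(3) - F(2) = (10*sqrt(3) + 65997/70) - (20*sqrt(2)/3 + 544/35) = -20*sqrt(2)/3 + 10*sqrt(3) + 64909/70.

-20*sqrt(2)/3 + 10*sqrt(3) + 64909/70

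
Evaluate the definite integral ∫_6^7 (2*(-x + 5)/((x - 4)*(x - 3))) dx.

-10*log(2) + 6*log(3)

Factor the denominator: x**2 - 7*x + 12 = (x - 3)(x - 4).
Partial fractions: 2*(-x + 5)/((x - 4)*(x - 3)) = -4/(x - 3) + 2/(x - 4).
An antiderivative is F(x) = 2*log(x - 4) - 4*log(x - 3).
Then F(7) - F(6) = (-8*log(2) + 2*log(3)) - (log(4/81)) = -10*log(2) + 6*log(3).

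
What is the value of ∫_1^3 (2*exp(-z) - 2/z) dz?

-2*log(3) - 2*exp(-3) + 2*exp(-1)

An antiderivative is F(z) = -2*log(z) - 2*exp(-z).
Then F(3) - F(1) = (-2*log(3) - 2*exp(-3)) - (-2*exp(-1)) = -2*log(3) - 2*exp(-3) + 2*exp(-1).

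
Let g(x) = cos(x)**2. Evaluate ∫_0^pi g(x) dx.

pi/2

Use the identity cos^2(x) = (1 + cos(2*x))/2.
An antiderivative is F(x) = x/2 + sin(2*x)/4.
Then F(pi) - F(0) = (pi/2) - (0) = pi/2.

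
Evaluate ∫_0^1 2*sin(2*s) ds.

1 - cos(2)

Let u = 2*s, so du = 2 ds. When s = 0, u = 0; when s = 1, u = 2.
The integral becomes ∫ sin(u) du from 0 to 2, with antiderivative -cos(u).
Back in s: F(s) = -cos(2*s).
Then F(1) - F(0) = (-cos(2)) - (-1) = 1 - cos(2).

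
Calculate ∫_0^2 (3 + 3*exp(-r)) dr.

An antiderivative is F(r) = 3*r - 3*exp(-r).
Then F(2) - F(0) = (6 - 3*exp(-2)) - (-3) = 9 - 3*exp(-2).

9 - 3*exp(-2)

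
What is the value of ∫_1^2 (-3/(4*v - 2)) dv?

-3*log(3)/4

An antiderivative is F(v) = -3*log(4*v - 2)/4.
Then F(2) - F(1) = (-3*log(6)/4) - (-3*log(2)/4) = -3*log(3)/4.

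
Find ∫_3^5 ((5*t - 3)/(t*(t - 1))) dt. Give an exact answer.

-3*log(3) + 2*log(2) + 3*log(5)

Factor the denominator: t**2 - t = t(t - 1).
Partial fractions: (5*t - 3)/(t*(t - 1)) = 3/t + 2/(t - 1).
An antiderivative is F(t) = 3*log(t) + 2*log(t - 1).
Then F(5) - F(3) = (4*log(2) + 3*log(5)) - (2*log(2) + 3*log(3)) = -3*log(3) + 2*log(2) + 3*log(5).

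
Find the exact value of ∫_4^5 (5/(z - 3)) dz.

An antiderivative is F(z) = 5*log(z - 3).
Then F(5) - F(4) = (log(32)) - (0) = log(32).

log(32)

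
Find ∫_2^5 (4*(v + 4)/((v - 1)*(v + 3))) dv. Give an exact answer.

log(5) + 7*log(2)

Factor the denominator: v**2 + 2*v - 3 = (v + 3)(v - 1).
Partial fractions: 4*(v + 4)/((v - 1)*(v + 3)) = -1/(v + 3) + 5/(v - 1).
An antiderivative is F(v) = 5*log(v - 1) - log(v + 3).
Then F(5) - F(2) = (7*log(2)) - (-log(5)) = log(5) + 7*log(2).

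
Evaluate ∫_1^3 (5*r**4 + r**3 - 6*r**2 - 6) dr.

By the power rule, an antiderivative is F(r) = r**5 + r**4/4 - 2*r**3 - 6*r.
Then F(3) - F(1) = (765/4) - (-27/4) = 198.

198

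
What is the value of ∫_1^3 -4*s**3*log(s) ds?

Integrate by parts once (u = ln s, dv = -4*s**3 ds).
An antiderivative is F(s) = -s**4*(4*log(s) - 1)/4.
Then F(3) - F(1) = (81/4 - 81*log(3)) - (1/4) = 20 - 81*log(3).

20 - 81*log(3)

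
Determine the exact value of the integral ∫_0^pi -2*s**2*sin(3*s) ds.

Integrate by parts twice (u = s^2, dv = -2*sin(3*s) ds).
An antiderivative is F(s) = 2*s**2*cos(3*s)/3 - 4*s*sin(3*s)/9 - 4*cos(3*s)/27.
Then F(pi) - F(0) = (4/27 - 2*pi**2/3) - (-4/27) = 8/27 - 2*pi**2/3.

8/27 - 2*pi**2/3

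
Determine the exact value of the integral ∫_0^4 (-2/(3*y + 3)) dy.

-2*log(5)/3

An antiderivative is F(y) = -2*log(3*y + 3)/3.
Then F(4) - F(0) = (-2*log(15)/3) - (-2*log(3)/3) = -2*log(5)/3.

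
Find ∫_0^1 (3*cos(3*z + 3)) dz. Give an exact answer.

sin(6) - sin(3)

Let u = 3*z + 3, so du = 3 dz. When z = 0, u = 3; when z = 1, u = 6.
The integral becomes ∫ cos(u) du from 3 to 6, with antiderivative sin(u).
Back in z: F(z) = sin(3*z + 3).
Then F(1) - F(0) = (sin(6)) - (sin(3)) = sin(6) - sin(3).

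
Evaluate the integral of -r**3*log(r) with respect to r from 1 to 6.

Integrate by parts once (u = ln r, dv = -r**3 dr).
An antiderivative is F(r) = -r**4*(4*log(r) - 1)/16.
Then F(6) - F(1) = (-324*log(3) - 324*log(2) + 81) - (1/16) = -324*log(3) - 324*log(2) + 1295/16.

-324*log(3) - 324*log(2) + 1295/16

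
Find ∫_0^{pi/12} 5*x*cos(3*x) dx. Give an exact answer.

Integrate by parts once (u = x, dv = 5*cos(3*x) dx).
An antiderivative is F(x) = 5*x*sin(3*x)/3 + 5*cos(3*x)/9.
Then F(pi/12) - F(0) = (5*sqrt(2)*(pi + 4)/72) - (5/9) = -5/9 + 5*sqrt(2)*pi/72 + 5*sqrt(2)/18.

-5/9 + 5*sqrt(2)*pi/72 + 5*sqrt(2)/18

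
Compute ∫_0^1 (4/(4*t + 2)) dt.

log(3)

Let u = 4*t + 2, so du = 4 dt. When t = 0, u = 2; when t = 1, u = 6.
The integral becomes ∫ 1/u du from 2 to 6, with antiderivative log(u).
Back in t: F(t) = log(4*t + 2).
Then F(1) - F(0) = (log(6)) - (log(2)) = log(3).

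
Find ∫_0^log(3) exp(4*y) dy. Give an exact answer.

20

Let u = exp(y), so du = exp(y) dy. When y = 0, u = 1; when y = log(3), u = 3.
The integral becomes ∫ u**3 du from 1 to 3, with antiderivative u**4/4.
Back in y: F(y) = exp(4*y)/4.
Then F(log(3)) - F(0) = (81/4) - (1/4) = 20.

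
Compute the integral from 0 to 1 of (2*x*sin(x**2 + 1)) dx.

Let u = x**2 + 1, so du = 2*x dx. When x = 0, u = 1; when x = 1, u = 2.
The integral becomes ∫ sin(u) du from 1 to 2, with antiderivative -cos(u).
Back in x: F(x) = -cos(x**2 + 1).
Then F(1) - F(0) = (-cos(2)) - (-cos(1)) = -cos(2) + cos(1).

-cos(2) + cos(1)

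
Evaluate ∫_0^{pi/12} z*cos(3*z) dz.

Integrate by parts once (u = z, dv = cos(3*z) dz).
An antiderivative is F(z) = z*sin(3*z)/3 + cos(3*z)/9.
Then F(pi/12) - F(0) = (sqrt(2)*(pi + 4)/72) - (1/9) = -1/9 + sqrt(2)*pi/72 + sqrt(2)/18.

-1/9 + sqrt(2)*pi/72 + sqrt(2)/18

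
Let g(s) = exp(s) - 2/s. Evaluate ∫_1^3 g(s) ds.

-exp(1) - log(9) + exp(3)

An antiderivative is F(s) = exp(s) - 2*log(s).
Then F(3) - F(1) = (-log(9) + exp(3)) - (exp(1)) = -exp(1) - log(9) + exp(3).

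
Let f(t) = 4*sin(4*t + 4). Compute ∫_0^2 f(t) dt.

-cos(12) + cos(4)

Let u = 4*t + 4, so du = 4 dt. When t = 0, u = 4; when t = 2, u = 12.
The integral becomes ∫ sin(u) du from 4 to 12, with antiderivative -cos(u).
Back in t: F(t) = -cos(4*t + 4).
Then F(2) - F(0) = (-cos(12)) - (-cos(4)) = -cos(12) + cos(4).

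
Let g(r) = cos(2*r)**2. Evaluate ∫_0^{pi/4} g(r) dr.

pi/8

Use the identity cos^2(2*r) = (1 + cos(4*r))/2.
An antiderivative is F(r) = r/2 + sin(4*r)/8.
Then F(pi/4) - F(0) = (pi/8) - (0) = pi/8.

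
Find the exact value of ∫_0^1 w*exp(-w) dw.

Integrate by parts once (u = w, dv = exp(-w) dw).
An antiderivative is F(w) = (-w - 1)*exp(-w).
Then F(1) - F(0) = (-2*exp(-1)) - (-1) = 1 - 2*exp(-1).

1 - 2*exp(-1)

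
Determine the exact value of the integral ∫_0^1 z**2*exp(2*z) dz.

-1/4 + exp(2)/4

Integrate by parts twice (u = z^2, dv = exp(2*z) dz).
An antiderivative is F(z) = (2*z**2 - 2*z + 1)*exp(2*z)/4.
Then F(1) - F(0) = (exp(2)/4) - (1/4) = -1/4 + exp(2)/4.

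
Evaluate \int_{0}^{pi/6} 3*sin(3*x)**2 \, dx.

Use the identity sin^2(3*x) = (1 - cos(6*x))/2.
An antiderivative is F(x) = 3*x/2 - sin(6*x)/4.
Then F(pi/6) - F(0) = (pi/4) - (0) = pi/4.

pi/4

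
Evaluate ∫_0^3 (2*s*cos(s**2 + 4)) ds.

Let u = s**2 + 4, so du = 2*s ds. When s = 0, u = 4; when s = 3, u = 13.
The integral becomes ∫ cos(u) du from 4 to 13, with antiderivative sin(u).
Back in s: F(s) = sin(s**2 + 4).
Then F(3) - F(0) = (sin(13)) - (sin(4)) = sin(13) - sin(4).

sin(13) - sin(4)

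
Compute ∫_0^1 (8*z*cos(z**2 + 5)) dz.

4*sin(6) - 4*sin(5)

Let u = z**2 + 5, so du = 2*z dz. When z = 0, u = 5; when z = 1, u = 6.
The integral becomes 4·∫ cos(u) du from 5 to 6, with antiderivative 4*sin(u).
Back in z: F(z) = 4*sin(z**2 + 5).
Then F(1) - F(0) = (4*sin(6)) - (4*sin(5)) = 4*sin(6) - 4*sin(5).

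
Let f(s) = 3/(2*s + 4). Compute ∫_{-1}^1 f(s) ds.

An antiderivative is F(s) = 3*log(2*s + 4)/2.
Then F(1) - F(-1) = (3*log(6)/2) - (3*log(2)/2) = 3*log(3)/2.

3*log(3)/2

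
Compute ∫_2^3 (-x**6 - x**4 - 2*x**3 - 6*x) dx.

-26869/70

By the power rule, an antiderivative is F(x) = -x**7/7 - x**5/5 - x**4/2 - 3*x**2.
Then F(3) - F(2) = (-29997/70) - (-1564/35) = -26869/70.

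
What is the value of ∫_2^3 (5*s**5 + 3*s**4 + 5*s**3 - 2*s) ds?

45421/60

By the power rule, an antiderivative is F(s) = 5*s**6/6 + 3*s**5/5 + 5*s**4/4 - s**2.
Then F(3) - F(2) = (16911/20) - (1328/15) = 45421/60.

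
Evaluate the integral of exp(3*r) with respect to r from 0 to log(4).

21

Let u = exp(r), so du = exp(r) dr. When r = 0, u = 1; when r = log(4), u = 4.
The integral becomes ∫ u**2 du from 1 to 4, with antiderivative u**3/3.
Back in r: F(r) = exp(3*r)/3.
Then F(log(4)) - F(0) = (64/3) - (1/3) = 21.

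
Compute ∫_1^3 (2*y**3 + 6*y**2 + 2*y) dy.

100

By the power rule, an antiderivative is F(y) = y**4/2 + 2*y**3 + y**2.
Then F(3) - F(1) = (207/2) - (7/2) = 100.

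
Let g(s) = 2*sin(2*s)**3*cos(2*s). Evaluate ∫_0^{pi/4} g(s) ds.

1/4

Let u = sin(2*s), so du = 2*cos(2*s) ds. When s = 0, u = 0; when s = pi/4, u = 1.
The integral becomes ∫ u**3 du from 0 to 1, with antiderivative u**4/4.
Back in s: F(s) = sin(2*s)**4/4.
Then F(pi/4) - F(0) = (1/4) - (0) = 1/4.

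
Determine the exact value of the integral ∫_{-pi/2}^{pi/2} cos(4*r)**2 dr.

Use the identity cos^2(4*r) = (1 + cos(8*r))/2.
An antiderivative is F(r) = r/2 + sin(8*r)/16.
Then F(pi/2) - F(-pi/2) = (pi/4) - (-pi/4) = pi/2.

pi/2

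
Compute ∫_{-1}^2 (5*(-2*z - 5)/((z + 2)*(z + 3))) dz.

Factor the denominator: z**2 + 5*z + 6 = (z + 3)(z + 2).
Partial fractions: 5*(-2*z - 5)/((z + 2)*(z + 3)) = -5/(z + 3) - 5/(z + 2).
An antiderivative is F(z) = -5*log(z + 2) - 5*log(z + 3).
Then F(2) - F(-1) = (-5*log(5) - 10*log(2)) - (-log(32)) = -5*log(5) - 5*log(2).

-5*log(5) - 5*log(2)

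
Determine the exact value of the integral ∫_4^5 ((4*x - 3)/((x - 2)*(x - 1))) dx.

Factor the denominator: x**2 - 3*x + 2 = (x - 1)(x - 2).
Partial fractions: (4*x - 3)/((x - 2)*(x - 1)) = -1/(x - 1) + 5/(x - 2).
An antiderivative is F(x) = 5*log(x - 2) - log(x - 1).
Then F(5) - F(4) = (-2*log(2) + 5*log(3)) - (log(32/3)) = -7*log(2) + 6*log(3).

-7*log(2) + 6*log(3)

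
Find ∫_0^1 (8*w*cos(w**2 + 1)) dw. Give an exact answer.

-4*sin(1) + 4*sin(2)

Let u = w**2 + 1, so du = 2*w dw. When w = 0, u = 1; when w = 1, u = 2.
The integral becomes 4·∫ cos(u) du from 1 to 2, with antiderivative 4*sin(u).
Back in w: F(w) = 4*sin(w**2 + 1).
Then F(1) - F(0) = (4*sin(2)) - (4*sin(1)) = -4*sin(1) + 4*sin(2).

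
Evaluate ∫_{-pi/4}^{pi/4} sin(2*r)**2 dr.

pi/4

Use the identity sin^2(2*r) = (1 - cos(4*r))/2.
An antiderivative is F(r) = r/2 - sin(4*r)/8.
Then F(pi/4) - F(-pi/4) = (pi/8) - (-pi/8) = pi/4.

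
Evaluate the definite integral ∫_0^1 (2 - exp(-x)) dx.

An antiderivative is F(x) = 2*x + exp(-x).
Then F(1) - F(0) = (exp(-1) + 2) - (1) = exp(-1) + 1.

exp(-1) + 1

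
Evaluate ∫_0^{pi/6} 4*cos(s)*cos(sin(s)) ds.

4*sin(1/2)

Let u = sin(s), so du = cos(s) ds. When s = 0, u = 0; when s = pi/6, u = 1/2.
The integral becomes 4·∫ cos(u) du from 0 to 1/2, with antiderivative 4*sin(u).
Back in s: F(s) = 4*sin(sin(s)).
Then F(pi/6) - F(0) = (4*sin(1/2)) - (0) = 4*sin(1/2).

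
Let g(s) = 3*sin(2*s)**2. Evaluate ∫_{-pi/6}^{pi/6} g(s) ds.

Use the identity sin^2(2*s) = (1 - cos(4*s))/2.
An antiderivative is F(s) = 3*s/2 - 3*sin(4*s)/8.
Then F(pi/6) - F(-pi/6) = (-3*sqrt(3)/16 + pi/4) - (-pi/4 + 3*sqrt(3)/16) = -3*sqrt(3)/8 + pi/2.

-3*sqrt(3)/8 + pi/2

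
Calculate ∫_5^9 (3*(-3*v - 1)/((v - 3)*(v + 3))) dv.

Factor the denominator: v**2 - 9 = (v + 3)(v - 3).
Partial fractions: 3*(-3*v - 1)/((v - 3)*(v + 3)) = -4/(v + 3) - 5/(v - 3).
An antiderivative is F(v) = -5*log(v - 3) - 4*log(v + 3).
Then F(9) - F(5) = (-9*log(3) - 13*log(2)) - (-17*log(2)) = -9*log(3) + 4*log(2).

-9*log(3) + 4*log(2)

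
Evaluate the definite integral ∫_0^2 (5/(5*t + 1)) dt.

log(11)

Let u = 5*t + 1, so du = 5 dt. When t = 0, u = 1; when t = 2, u = 11.
The integral becomes ∫ 1/u du from 1 to 11, with antiderivative log(u).
Back in t: F(t) = log(5*t + 1).
Then F(2) - F(0) = (log(11)) - (0) = log(11).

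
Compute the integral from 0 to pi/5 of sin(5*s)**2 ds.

Use the identity sin^2(5*s) = (1 - cos(10*s))/2.
An antiderivative is F(s) = s/2 - sin(10*s)/20.
Then F(pi/5) - F(0) = (pi/10) - (0) = pi/10.

pi/10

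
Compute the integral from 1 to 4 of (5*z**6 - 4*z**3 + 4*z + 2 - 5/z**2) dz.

By the power rule, an antiderivative is F(z) = 5*z**7/7 - z**4 + 2*z**2 + 2*z + 5/z.
Then F(4) - F(1) = (321667/28) - (61/7) = 321423/28.

321423/28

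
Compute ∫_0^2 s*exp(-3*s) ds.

(-7 + exp(6))*exp(-6)/9

Integrate by parts once (u = s, dv = exp(-3*s) ds).
An antiderivative is F(s) = (-3*s - 1)*exp(-3*s)/9.
Then F(2) - F(0) = (-7*exp(-6)/9) - (-1/9) = (-7 + exp(6))*exp(-6)/9.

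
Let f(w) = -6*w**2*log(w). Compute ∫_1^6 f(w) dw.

-432*log(3) - 432*log(2) + 430/3

Integrate by parts once (u = ln w, dv = -6*w**2 dw).
An antiderivative is F(w) = -2*w**3*(3*log(w) - 1)/3.
Then F(6) - F(1) = (-432*log(3) - 432*log(2) + 144) - (2/3) = -432*log(3) - 432*log(2) + 430/3.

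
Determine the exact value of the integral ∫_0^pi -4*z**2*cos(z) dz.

Integrate by parts twice (u = z^2, dv = -4*cos(z) dz).
An antiderivative is F(z) = -4*z**2*sin(z) - 8*z*cos(z) + 8*sin(z).
Then F(pi) - F(0) = (8*pi) - (0) = 8*pi.

8*pi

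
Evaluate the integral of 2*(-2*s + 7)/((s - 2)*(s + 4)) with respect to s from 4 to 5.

-9*log(3) + 14*log(2)

Factor the denominator: s**2 + 2*s - 8 = (s + 4)(s - 2).
Partial fractions: 2*(-2*s + 7)/((s - 2)*(s + 4)) = -5/(s + 4) + 1/(s - 2).
An antiderivative is F(s) = log(s - 2) - 5*log(s + 4).
Then F(5) - F(4) = (-9*log(3)) - (-14*log(2)) = -9*log(3) + 14*log(2).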